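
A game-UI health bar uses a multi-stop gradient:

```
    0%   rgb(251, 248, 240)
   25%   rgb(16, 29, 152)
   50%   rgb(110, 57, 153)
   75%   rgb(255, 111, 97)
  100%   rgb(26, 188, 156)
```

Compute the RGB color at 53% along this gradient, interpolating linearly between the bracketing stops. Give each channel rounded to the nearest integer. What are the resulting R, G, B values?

53% lies between the 50% and 75% stops, so the local fraction is t = (53 − 50)/(75 − 50) = 3/25 ≈ 0.12.
R = 110 + 0.12 × (255 − 110) = 127.4 → 127
G = 57 + 0.12 × (111 − 57) = 63.48 → 63
B = 153 + 0.12 × (97 − 153) = 146.28 → 146

(127, 63, 146)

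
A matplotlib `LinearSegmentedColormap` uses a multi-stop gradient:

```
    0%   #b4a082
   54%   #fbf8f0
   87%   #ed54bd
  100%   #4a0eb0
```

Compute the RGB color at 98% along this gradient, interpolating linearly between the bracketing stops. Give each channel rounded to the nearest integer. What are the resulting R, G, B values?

(99, 25, 178)

98% lies between the 87% and 100% stops, so the local fraction is t = (98 − 87)/(100 − 87) = 11/13 ≈ 0.8462.
#ed54bd → (237, 84, 189); #4a0eb0 → (74, 14, 176).
R = 237 + 0.8462 × (74 − 237) = 99.069 → 99
G = 84 + 0.8462 × (14 − 84) = 24.766 → 25
B = 189 + 0.8462 × (176 − 189) = 177.999 → 178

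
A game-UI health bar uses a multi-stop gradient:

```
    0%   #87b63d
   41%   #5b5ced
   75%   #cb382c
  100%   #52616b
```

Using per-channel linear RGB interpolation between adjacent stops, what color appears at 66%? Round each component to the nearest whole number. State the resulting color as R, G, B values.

(173, 66, 95)

66% lies between the 41% and 75% stops, so the local fraction is t = (66 − 41)/(75 − 41) = 25/34 ≈ 0.7353.
#5b5ced → (91, 92, 237); #cb382c → (203, 56, 44).
R = 91 + 0.7353 × (203 − 91) = 173.354 → 173
G = 92 + 0.7353 × (56 − 92) = 65.529 → 66
B = 237 + 0.7353 × (44 − 237) = 95.087 → 95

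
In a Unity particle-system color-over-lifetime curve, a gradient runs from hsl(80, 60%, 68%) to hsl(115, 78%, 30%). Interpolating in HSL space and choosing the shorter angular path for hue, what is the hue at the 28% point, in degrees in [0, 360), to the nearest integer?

Hue arc: Δh = 115 − 80 = 35° (|Δh| ≤ 180, already the shorter path).
H = 80 + 0.28 × (35) = 89.8 → 90°

90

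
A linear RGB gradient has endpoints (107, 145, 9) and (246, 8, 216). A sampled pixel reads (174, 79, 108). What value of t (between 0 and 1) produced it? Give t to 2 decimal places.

0.48

Invert the lerp on the B channel (largest span, 207): t = (108 − 9) / (216 − 9) = 99/207 = 0.47826.
Check on R: (174 − 107)/(246 − 107) = 0.482 ✓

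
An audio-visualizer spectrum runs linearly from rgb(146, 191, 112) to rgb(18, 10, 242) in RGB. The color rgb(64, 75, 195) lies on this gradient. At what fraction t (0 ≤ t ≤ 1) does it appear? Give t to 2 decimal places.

0.64

Invert the lerp on the G channel (largest span, 181): t = (75 − 191) / (10 − 191) = -116/-181 = 0.64088.
Check on R: (64 − 146)/(18 − 146) = 0.6406 ✓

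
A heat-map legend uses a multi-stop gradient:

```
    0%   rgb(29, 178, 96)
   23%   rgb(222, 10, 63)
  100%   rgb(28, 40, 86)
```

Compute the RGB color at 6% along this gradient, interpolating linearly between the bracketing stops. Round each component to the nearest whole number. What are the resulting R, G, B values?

6% lies between the 0% and 23% stops, so the local fraction is t = (6 − 0)/(23 − 0) = 6/23 ≈ 0.2609.
R = 29 + 0.2609 × (222 − 29) = 79.354 → 79
G = 178 + 0.2609 × (10 − 178) = 134.169 → 134
B = 96 + 0.2609 × (63 − 96) = 87.39 → 87

(79, 134, 87)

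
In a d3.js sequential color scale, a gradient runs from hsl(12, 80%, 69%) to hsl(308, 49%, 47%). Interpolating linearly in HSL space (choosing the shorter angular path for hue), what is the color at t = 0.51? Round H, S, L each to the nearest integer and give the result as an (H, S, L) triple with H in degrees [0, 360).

Hue: 308 − 12 = 296°, but |296| > 180 so the shorter arc goes the other way: Δh = 296 − 360 = -64°.
H = 12 + 0.51 × (-64) = -20.64 → -21 → -21 mod 360 = 339°
S = 80 + 0.51 × (49 − 80) = 64.19 → 64%
L = 69 + 0.51 × (47 − 69) = 57.78 → 58%

(339, 64, 58)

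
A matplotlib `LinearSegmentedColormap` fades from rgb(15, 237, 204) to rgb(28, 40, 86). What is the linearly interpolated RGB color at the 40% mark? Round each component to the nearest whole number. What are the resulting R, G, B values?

(20, 158, 157)

40% corresponds to t = 0.4.
R = 15 + 0.4 × (28 − 15) = 15 + 0.4 × 13 = 20.2 → 20
G = 237 + 0.4 × (40 − 237) = 237 + 0.4 × -197 = 158.2 → 158
B = 204 + 0.4 × (86 − 204) = 204 + 0.4 × -118 = 156.8 → 157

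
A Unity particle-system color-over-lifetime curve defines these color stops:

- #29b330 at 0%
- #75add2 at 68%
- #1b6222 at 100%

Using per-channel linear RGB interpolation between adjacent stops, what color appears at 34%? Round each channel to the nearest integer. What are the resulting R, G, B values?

34% lies between the 0% and 68% stops, so the local fraction is t = (34 − 0)/(68 − 0) = 34/68 ≈ 0.5.
#29b330 → (41, 179, 48); #75add2 → (117, 173, 210).
R = 41 + 0.5 × (117 − 41) = 79 → 79
G = 179 + 0.5 × (173 − 179) = 176 → 176
B = 48 + 0.5 × (210 − 48) = 129 → 129

(79, 176, 129)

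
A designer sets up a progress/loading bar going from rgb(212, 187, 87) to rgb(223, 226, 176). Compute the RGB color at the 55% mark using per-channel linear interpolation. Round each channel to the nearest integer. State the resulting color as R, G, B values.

55% corresponds to t = 0.55.
R = 212 + 0.55 × (223 − 212) = 212 + 0.55 × 11 = 218.05 → 218
G = 187 + 0.55 × (226 − 187) = 187 + 0.55 × 39 = 208.45 → 208
B = 87 + 0.55 × (176 − 87) = 87 + 0.55 × 89 = 135.95 → 136

(218, 208, 136)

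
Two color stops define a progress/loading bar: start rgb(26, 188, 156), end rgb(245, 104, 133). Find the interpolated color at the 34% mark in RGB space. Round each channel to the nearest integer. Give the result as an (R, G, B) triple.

(100, 159, 148)

34% corresponds to t = 0.34.
R = 26 + 0.34 × (245 − 26) = 26 + 0.34 × 219 = 100.46 → 100
G = 188 + 0.34 × (104 − 188) = 188 + 0.34 × -84 = 159.44 → 159
B = 156 + 0.34 × (133 − 156) = 156 + 0.34 × -23 = 148.18 → 148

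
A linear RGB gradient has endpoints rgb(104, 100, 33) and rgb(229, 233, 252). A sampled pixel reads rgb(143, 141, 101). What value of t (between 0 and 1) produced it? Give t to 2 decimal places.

Invert the lerp on the B channel (largest span, 219): t = (101 − 33) / (252 − 33) = 68/219 = 0.3105.
Check on R: (143 − 104)/(229 − 104) = 0.312 ✓

0.31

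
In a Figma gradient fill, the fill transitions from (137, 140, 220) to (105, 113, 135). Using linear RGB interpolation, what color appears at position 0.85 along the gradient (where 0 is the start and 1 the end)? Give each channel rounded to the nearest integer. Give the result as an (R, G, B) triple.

(110, 117, 148)

R = 137 + 0.85 × (105 − 137) = 137 + 0.85 × -32 = 109.8 → 110
G = 140 + 0.85 × (113 − 140) = 140 + 0.85 × -27 = 117.05 → 117
B = 220 + 0.85 × (135 − 220) = 220 + 0.85 × -85 = 147.75 → 148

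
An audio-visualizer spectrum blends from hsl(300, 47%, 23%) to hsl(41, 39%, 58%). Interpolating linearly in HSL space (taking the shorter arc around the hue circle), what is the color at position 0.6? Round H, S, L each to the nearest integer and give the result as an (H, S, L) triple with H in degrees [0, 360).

Hue: 41 − 300 = -259°, but |-259| > 180 so the shorter arc goes the other way: Δh = -259 + 360 = 101°.
H = 300 + 0.6 × (101) = 360.6 → 361 → 361 mod 360 = 1°
S = 47 + 0.6 × (39 − 47) = 42.2 → 42%
L = 23 + 0.6 × (58 − 23) = 44 → 44%

(1, 42, 44)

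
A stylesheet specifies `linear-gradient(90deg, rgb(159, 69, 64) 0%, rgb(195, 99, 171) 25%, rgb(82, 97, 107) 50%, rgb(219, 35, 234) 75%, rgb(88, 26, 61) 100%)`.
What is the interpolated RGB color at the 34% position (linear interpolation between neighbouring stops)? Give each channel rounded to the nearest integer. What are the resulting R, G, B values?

34% lies between the 25% and 50% stops, so the local fraction is t = (34 − 25)/(50 − 25) = 9/25 ≈ 0.36.
R = 195 + 0.36 × (82 − 195) = 154.32 → 154
G = 99 + 0.36 × (97 − 99) = 98.28 → 98
B = 171 + 0.36 × (107 − 171) = 147.96 → 148

(154, 98, 148)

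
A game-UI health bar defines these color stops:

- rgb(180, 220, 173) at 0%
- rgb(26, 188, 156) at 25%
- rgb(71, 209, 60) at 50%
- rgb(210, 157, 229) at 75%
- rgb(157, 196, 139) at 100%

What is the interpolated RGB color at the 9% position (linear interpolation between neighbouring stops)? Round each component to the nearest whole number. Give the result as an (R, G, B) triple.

9% lies between the 0% and 25% stops, so the local fraction is t = (9 − 0)/(25 − 0) = 9/25 ≈ 0.36.
R = 180 + 0.36 × (26 − 180) = 124.56 → 125
G = 220 + 0.36 × (188 − 220) = 208.48 → 208
B = 173 + 0.36 × (156 − 173) = 166.88 → 167

(125, 208, 167)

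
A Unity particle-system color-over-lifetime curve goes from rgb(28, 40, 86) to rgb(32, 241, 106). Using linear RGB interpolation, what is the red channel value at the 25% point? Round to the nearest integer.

29

R = 28 + 0.25 × (32 − 28) = 29 → 29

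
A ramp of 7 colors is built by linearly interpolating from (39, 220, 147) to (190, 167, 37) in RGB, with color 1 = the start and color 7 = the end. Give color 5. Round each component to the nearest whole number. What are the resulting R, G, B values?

With 7 swatches and endpoints inclusive, swatch 5 sits at t = (5 − 1)/(7 − 1) = 4/6 ≈ 0.6667.
R = 39 + 0.6667 × (190 − 39) = 139.672 → 140
G = 220 + 0.6667 × (167 − 220) = 184.665 → 185
B = 147 + 0.6667 × (37 − 147) = 73.663 → 74

(140, 185, 74)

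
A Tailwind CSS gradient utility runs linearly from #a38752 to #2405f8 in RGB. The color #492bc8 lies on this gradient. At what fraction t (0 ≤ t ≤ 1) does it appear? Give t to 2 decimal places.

Invert the lerp on the B channel (largest span, 166): t = (200 − 82) / (248 − 82) = 118/166 = 0.71084.
Check on R: (73 − 163)/(36 − 163) = 0.7087 ✓

0.71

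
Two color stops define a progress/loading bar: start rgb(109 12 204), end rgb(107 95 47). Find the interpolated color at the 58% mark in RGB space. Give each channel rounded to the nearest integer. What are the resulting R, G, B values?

(108, 60, 113)

58% corresponds to t = 0.58.
R = 109 + 0.58 × (107 − 109) = 109 + 0.58 × -2 = 107.84 → 108
G = 12 + 0.58 × (95 − 12) = 12 + 0.58 × 83 = 60.14 → 60
B = 204 + 0.58 × (47 − 204) = 204 + 0.58 × -157 = 112.94 → 113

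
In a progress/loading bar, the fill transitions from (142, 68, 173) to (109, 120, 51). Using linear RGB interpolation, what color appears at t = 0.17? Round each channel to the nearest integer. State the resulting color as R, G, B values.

R = 142 + 0.17 × (109 − 142) = 142 + 0.17 × -33 = 136.39 → 136
G = 68 + 0.17 × (120 − 68) = 68 + 0.17 × 52 = 76.84 → 77
B = 173 + 0.17 × (51 − 173) = 173 + 0.17 × -122 = 152.26 → 152
So the blended color is (136, 77, 152), about #884d98.

(136, 77, 152)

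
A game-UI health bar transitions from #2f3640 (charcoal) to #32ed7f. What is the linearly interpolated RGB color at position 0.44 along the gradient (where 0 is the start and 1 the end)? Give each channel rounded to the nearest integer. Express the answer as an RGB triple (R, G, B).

(48, 135, 92)

#2f3640 → (47, 54, 64); #32ed7f → (50, 237, 127).
R = 47 + 0.44 × (50 − 47) = 47 + 0.44 × 3 = 48.32 → 48
G = 54 + 0.44 × (237 − 54) = 54 + 0.44 × 183 = 134.52 → 135
B = 64 + 0.44 × (127 − 64) = 64 + 0.44 × 63 = 91.72 → 92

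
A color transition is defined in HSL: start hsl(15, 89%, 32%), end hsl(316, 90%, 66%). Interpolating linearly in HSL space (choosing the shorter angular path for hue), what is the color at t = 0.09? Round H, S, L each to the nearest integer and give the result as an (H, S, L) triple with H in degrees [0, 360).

(10, 89, 35)

Hue: 316 − 15 = 301°, but |301| > 180 so the shorter arc goes the other way: Δh = 301 − 360 = -59°.
H = 15 + 0.09 × (-59) = 9.69 → 10°
S = 89 + 0.09 × (90 − 89) = 89.09 → 89%
L = 32 + 0.09 × (66 − 32) = 35.06 → 35%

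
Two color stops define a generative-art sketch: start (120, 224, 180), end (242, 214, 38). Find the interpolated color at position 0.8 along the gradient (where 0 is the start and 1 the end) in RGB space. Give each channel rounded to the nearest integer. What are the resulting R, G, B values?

(218, 216, 66)

R = 120 + 0.8 × (242 − 120) = 120 + 0.8 × 122 = 217.6 → 218
G = 224 + 0.8 × (214 − 224) = 224 + 0.8 × -10 = 216 → 216
B = 180 + 0.8 × (38 − 180) = 180 + 0.8 × -142 = 66.4 → 66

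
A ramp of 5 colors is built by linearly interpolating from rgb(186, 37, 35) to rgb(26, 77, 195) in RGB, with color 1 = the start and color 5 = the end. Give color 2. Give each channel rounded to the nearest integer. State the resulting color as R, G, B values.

(146, 47, 75)

With 5 swatches and endpoints inclusive, swatch 2 sits at t = (2 − 1)/(5 − 1) = 1/4 ≈ 0.25.
R = 186 + 0.25 × (26 − 186) = 146 → 146
G = 37 + 0.25 × (77 − 37) = 47 → 47
B = 35 + 0.25 × (195 − 35) = 75 → 75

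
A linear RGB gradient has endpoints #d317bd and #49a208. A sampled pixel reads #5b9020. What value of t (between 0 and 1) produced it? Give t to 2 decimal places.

Invert the lerp on the B channel (largest span, 181): t = (32 − 189) / (8 − 189) = -157/-181 = 0.8674.
Check on R: (91 − 211)/(73 − 211) = 0.8696 ✓

0.87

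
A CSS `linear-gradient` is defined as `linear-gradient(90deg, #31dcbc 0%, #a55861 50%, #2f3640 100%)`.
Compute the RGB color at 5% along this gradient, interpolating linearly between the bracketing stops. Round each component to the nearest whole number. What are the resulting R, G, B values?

(61, 207, 179)

5% lies between the 0% and 50% stops, so the local fraction is t = (5 − 0)/(50 − 0) = 5/50 ≈ 0.1.
#31dcbc → (49, 220, 188); #a55861 → (165, 88, 97).
R = 49 + 0.1 × (165 − 49) = 60.6 → 61
G = 220 + 0.1 × (88 − 220) = 206.8 → 207
B = 188 + 0.1 × (97 − 188) = 178.9 → 179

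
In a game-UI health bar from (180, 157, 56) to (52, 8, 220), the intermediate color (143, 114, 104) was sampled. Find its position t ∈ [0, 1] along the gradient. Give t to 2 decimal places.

Invert the lerp on the B channel (largest span, 164): t = (104 − 56) / (220 − 56) = 48/164 = 0.29268.
Check on R: (143 − 180)/(52 − 180) = 0.2891 ✓

0.29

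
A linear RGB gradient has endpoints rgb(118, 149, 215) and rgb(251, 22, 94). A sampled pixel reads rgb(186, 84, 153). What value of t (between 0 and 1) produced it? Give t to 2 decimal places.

Invert the lerp on the R channel (largest span, 133): t = (186 − 118) / (251 − 118) = 68/133 = 0.51128.
Check on G: (84 − 149)/(22 − 149) = 0.5118 ✓

0.51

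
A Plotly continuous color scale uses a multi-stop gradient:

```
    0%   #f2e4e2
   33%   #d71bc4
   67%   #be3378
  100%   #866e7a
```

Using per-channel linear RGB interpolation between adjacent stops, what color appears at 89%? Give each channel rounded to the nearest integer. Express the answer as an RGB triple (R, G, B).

(153, 90, 121)

89% lies between the 67% and 100% stops, so the local fraction is t = (89 − 67)/(100 − 67) = 22/33 ≈ 0.6667.
#be3378 → (190, 51, 120); #866e7a → (134, 110, 122).
R = 190 + 0.6667 × (134 − 190) = 152.665 → 153
G = 51 + 0.6667 × (110 − 51) = 90.335 → 90
B = 120 + 0.6667 × (122 − 120) = 121.333 → 121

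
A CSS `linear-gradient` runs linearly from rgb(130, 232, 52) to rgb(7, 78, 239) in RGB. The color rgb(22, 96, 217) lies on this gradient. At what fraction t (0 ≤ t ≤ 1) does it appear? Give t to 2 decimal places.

0.88

Invert the lerp on the B channel (largest span, 187): t = (217 − 52) / (239 − 52) = 165/187 = 0.88235.
Check on R: (22 − 130)/(7 − 130) = 0.878 ✓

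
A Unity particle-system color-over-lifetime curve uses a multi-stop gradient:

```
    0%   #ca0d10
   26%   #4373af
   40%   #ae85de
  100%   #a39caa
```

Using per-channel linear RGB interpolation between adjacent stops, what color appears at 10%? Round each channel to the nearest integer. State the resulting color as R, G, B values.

(150, 52, 77)

10% lies between the 0% and 26% stops, so the local fraction is t = (10 − 0)/(26 − 0) = 10/26 ≈ 0.3846.
#ca0d10 → (202, 13, 16); #4373af → (67, 115, 175).
R = 202 + 0.3846 × (67 − 202) = 150.079 → 150
G = 13 + 0.3846 × (115 − 13) = 52.229 → 52
B = 16 + 0.3846 × (175 − 16) = 77.151 → 77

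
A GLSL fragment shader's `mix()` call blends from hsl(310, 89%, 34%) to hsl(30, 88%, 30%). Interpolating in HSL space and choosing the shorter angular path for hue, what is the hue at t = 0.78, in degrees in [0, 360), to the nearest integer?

12

Hue: 30 − 310 = -280°, but |-280| > 180 so the shorter arc goes the other way: Δh = -280 + 360 = 80°.
H = 310 + 0.78 × (80) = 372.4 → 372 → 372 mod 360 = 12°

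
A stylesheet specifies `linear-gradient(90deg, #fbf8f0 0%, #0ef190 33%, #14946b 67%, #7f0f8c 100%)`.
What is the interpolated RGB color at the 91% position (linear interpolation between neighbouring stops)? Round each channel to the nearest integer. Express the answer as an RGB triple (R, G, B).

(98, 51, 131)

91% lies between the 67% and 100% stops, so the local fraction is t = (91 − 67)/(100 − 67) = 24/33 ≈ 0.7273.
#14946b → (20, 148, 107); #7f0f8c → (127, 15, 140).
R = 20 + 0.7273 × (127 − 20) = 97.821 → 98
G = 148 + 0.7273 × (15 − 148) = 51.269 → 51
B = 107 + 0.7273 × (140 − 107) = 131.001 → 131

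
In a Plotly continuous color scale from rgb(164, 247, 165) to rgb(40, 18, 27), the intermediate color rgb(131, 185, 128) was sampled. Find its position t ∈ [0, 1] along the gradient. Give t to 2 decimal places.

0.27

Invert the lerp on the G channel (largest span, 229): t = (185 − 247) / (18 − 247) = -62/-229 = 0.27074.
Check on R: (131 − 164)/(40 − 164) = 0.2661 ✓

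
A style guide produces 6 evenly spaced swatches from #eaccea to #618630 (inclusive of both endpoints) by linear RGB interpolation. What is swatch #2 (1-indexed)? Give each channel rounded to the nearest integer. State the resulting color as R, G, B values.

(207, 190, 197)

With 6 swatches and endpoints inclusive, swatch 2 sits at t = (2 − 1)/(6 − 1) = 1/5 ≈ 0.2.
#eaccea → (234, 204, 234); #618630 → (97, 134, 48).
R = 234 + 0.2 × (97 − 234) = 206.6 → 207
G = 204 + 0.2 × (134 − 204) = 190 → 190
B = 234 + 0.2 × (48 − 234) = 196.8 → 197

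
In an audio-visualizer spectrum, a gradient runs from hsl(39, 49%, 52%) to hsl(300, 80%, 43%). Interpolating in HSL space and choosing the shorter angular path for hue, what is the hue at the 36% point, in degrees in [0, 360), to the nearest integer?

3

Hue: 300 − 39 = 261°, but |261| > 180 so the shorter arc goes the other way: Δh = 261 − 360 = -99°.
H = 39 + 0.36 × (-99) = 3.36 → 3°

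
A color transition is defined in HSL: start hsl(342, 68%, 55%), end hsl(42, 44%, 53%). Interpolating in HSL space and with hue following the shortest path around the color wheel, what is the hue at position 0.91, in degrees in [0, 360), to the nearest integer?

Hue: 42 − 342 = -300°, but |-300| > 180 so the shorter arc goes the other way: Δh = -300 + 360 = 60°.
H = 342 + 0.91 × (60) = 396.6 → 397 → 397 mod 360 = 37°

37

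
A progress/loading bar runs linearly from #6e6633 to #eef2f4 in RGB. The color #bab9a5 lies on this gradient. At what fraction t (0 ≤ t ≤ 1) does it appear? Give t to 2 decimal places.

Invert the lerp on the B channel (largest span, 193): t = (165 − 51) / (244 − 51) = 114/193 = 0.59067.
Check on R: (186 − 110)/(238 − 110) = 0.5938 ✓

0.59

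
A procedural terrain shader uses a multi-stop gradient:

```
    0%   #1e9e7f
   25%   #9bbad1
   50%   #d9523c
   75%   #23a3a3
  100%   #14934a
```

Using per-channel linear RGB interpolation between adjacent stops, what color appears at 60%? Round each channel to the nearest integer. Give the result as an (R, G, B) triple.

(144, 114, 101)

60% lies between the 50% and 75% stops, so the local fraction is t = (60 − 50)/(75 − 50) = 10/25 ≈ 0.4.
#d9523c → (217, 82, 60); #23a3a3 → (35, 163, 163).
R = 217 + 0.4 × (35 − 217) = 144.2 → 144
G = 82 + 0.4 × (163 − 82) = 114.4 → 114
B = 60 + 0.4 × (163 − 60) = 101.2 → 101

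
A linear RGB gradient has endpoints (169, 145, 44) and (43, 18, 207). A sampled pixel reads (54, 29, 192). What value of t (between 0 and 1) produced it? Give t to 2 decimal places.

0.91

Invert the lerp on the B channel (largest span, 163): t = (192 − 44) / (207 − 44) = 148/163 = 0.90798.
Check on R: (54 − 169)/(43 − 169) = 0.9127 ✓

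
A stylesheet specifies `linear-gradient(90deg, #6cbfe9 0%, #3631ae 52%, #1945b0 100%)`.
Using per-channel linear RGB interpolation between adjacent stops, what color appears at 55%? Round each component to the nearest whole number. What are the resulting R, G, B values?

55% lies between the 52% and 100% stops, so the local fraction is t = (55 − 52)/(100 − 52) = 3/48 ≈ 0.0625.
#3631ae → (54, 49, 174); #1945b0 → (25, 69, 176).
R = 54 + 0.0625 × (25 − 54) = 52.188 → 52
G = 49 + 0.0625 × (69 − 49) = 50.25 → 50
B = 174 + 0.0625 × (176 − 174) = 174.125 → 174

(52, 50, 174)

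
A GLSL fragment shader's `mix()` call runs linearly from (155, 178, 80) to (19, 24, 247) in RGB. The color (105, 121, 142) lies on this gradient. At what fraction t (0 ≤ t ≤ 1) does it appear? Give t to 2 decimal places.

Invert the lerp on the B channel (largest span, 167): t = (142 − 80) / (247 − 80) = 62/167 = 0.37126.
Check on R: (105 − 155)/(19 − 155) = 0.3676 ✓

0.37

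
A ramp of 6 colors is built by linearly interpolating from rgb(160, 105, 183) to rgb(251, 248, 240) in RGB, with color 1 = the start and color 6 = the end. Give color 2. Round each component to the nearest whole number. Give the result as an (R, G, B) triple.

(178, 134, 194)

With 6 swatches and endpoints inclusive, swatch 2 sits at t = (2 − 1)/(6 − 1) = 1/5 ≈ 0.2.
R = 160 + 0.2 × (251 − 160) = 178.2 → 178
G = 105 + 0.2 × (248 − 105) = 133.6 → 134
B = 183 + 0.2 × (240 − 183) = 194.4 → 194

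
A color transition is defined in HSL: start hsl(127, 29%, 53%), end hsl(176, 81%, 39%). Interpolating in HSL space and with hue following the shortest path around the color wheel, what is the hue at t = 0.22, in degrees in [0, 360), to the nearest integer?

Hue arc: Δh = 176 − 127 = 49° (|Δh| ≤ 180, already the shorter path).
H = 127 + 0.22 × (49) = 137.78 → 138°

138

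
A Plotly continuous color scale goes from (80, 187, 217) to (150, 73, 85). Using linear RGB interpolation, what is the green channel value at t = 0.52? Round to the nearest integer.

128

G = 187 + 0.52 × (73 − 187) = 127.72 → 128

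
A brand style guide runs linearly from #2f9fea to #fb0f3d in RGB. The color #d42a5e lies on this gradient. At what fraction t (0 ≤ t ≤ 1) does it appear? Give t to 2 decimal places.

Invert the lerp on the R channel (largest span, 204): t = (212 − 47) / (251 − 47) = 165/204 = 0.80882.
Check on G: (42 − 159)/(15 − 159) = 0.8125 ✓

0.81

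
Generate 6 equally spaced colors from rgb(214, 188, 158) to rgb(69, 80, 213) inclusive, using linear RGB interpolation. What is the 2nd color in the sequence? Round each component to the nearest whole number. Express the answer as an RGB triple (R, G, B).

(185, 166, 169)

With 6 swatches and endpoints inclusive, swatch 2 sits at t = (2 − 1)/(6 − 1) = 1/5 ≈ 0.2.
R = 214 + 0.2 × (69 − 214) = 185 → 185
G = 188 + 0.2 × (80 − 188) = 166.4 → 166
B = 158 + 0.2 × (213 − 158) = 169 → 169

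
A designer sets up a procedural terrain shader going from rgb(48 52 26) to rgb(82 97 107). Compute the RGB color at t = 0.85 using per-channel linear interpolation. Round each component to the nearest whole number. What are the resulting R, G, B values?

(77, 90, 95)

R = 48 + 0.85 × (82 − 48) = 48 + 0.85 × 34 = 76.9 → 77
G = 52 + 0.85 × (97 − 52) = 52 + 0.85 × 45 = 90.25 → 90
B = 26 + 0.85 × (107 − 26) = 26 + 0.85 × 81 = 94.85 → 95
So the blended color is (77, 90, 95), about #4d5a5f.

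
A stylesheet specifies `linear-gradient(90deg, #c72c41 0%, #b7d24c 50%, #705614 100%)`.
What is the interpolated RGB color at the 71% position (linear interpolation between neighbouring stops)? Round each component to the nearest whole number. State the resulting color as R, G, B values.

(153, 158, 52)

71% lies between the 50% and 100% stops, so the local fraction is t = (71 − 50)/(100 − 50) = 21/50 ≈ 0.42.
#b7d24c → (183, 210, 76); #705614 → (112, 86, 20).
R = 183 + 0.42 × (112 − 183) = 153.18 → 153
G = 210 + 0.42 × (86 − 210) = 157.92 → 158
B = 76 + 0.42 × (20 − 76) = 52.48 → 52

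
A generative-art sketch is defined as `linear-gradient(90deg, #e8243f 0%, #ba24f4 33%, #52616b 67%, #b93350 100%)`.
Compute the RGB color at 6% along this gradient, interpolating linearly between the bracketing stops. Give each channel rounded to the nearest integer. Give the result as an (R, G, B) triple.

(224, 36, 96)

6% lies between the 0% and 33% stops, so the local fraction is t = (6 − 0)/(33 − 0) = 6/33 ≈ 0.1818.
#e8243f → (232, 36, 63); #ba24f4 → (186, 36, 244).
R = 232 + 0.1818 × (186 − 232) = 223.637 → 224
G = 36 + 0.1818 × (36 − 36) = 36 → 36
B = 63 + 0.1818 × (244 − 63) = 95.906 → 96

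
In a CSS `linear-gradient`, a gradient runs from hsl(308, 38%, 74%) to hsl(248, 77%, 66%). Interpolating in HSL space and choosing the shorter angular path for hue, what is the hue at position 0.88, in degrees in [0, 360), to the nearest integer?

255

Hue arc: Δh = 248 − 308 = -60° (|Δh| ≤ 180, already the shorter path).
H = 308 + 0.88 × (-60) = 255.2 → 255°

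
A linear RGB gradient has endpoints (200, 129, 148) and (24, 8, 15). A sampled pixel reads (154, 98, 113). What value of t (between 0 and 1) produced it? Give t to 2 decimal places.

Invert the lerp on the R channel (largest span, 176): t = (154 − 200) / (24 − 200) = -46/-176 = 0.26136.
Check on G: (98 − 129)/(8 − 129) = 0.2562 ✓

0.26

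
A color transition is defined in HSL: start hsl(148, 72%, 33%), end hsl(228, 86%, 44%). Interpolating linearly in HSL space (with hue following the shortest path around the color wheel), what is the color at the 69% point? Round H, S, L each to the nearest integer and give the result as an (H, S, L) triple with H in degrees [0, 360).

Hue arc: Δh = 228 − 148 = 80° (|Δh| ≤ 180, already the shorter path).
H = 148 + 0.69 × (80) = 203.2 → 203°
S = 72 + 0.69 × (86 − 72) = 81.66 → 82%
L = 33 + 0.69 × (44 − 33) = 40.59 → 41%

(203, 82, 41)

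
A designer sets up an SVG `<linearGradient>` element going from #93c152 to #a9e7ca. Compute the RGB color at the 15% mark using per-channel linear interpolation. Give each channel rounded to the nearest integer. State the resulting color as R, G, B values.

(150, 199, 100)

#93c152 → (147, 193, 82); #a9e7ca → (169, 231, 202).
15% corresponds to t = 0.15.
R = 147 + 0.15 × (169 − 147) = 147 + 0.15 × 22 = 150.3 → 150
G = 193 + 0.15 × (231 − 193) = 193 + 0.15 × 38 = 198.7 → 199
B = 82 + 0.15 × (202 − 82) = 82 + 0.15 × 120 = 100 → 100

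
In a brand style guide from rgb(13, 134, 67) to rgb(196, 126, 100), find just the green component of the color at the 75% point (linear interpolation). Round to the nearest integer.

128

G = 134 + 0.75 × (126 − 134) = 128 → 128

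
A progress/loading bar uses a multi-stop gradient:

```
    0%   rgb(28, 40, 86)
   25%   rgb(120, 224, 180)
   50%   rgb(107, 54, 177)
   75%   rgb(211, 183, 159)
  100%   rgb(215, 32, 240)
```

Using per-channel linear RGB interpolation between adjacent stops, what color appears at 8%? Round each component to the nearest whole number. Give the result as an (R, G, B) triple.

8% lies between the 0% and 25% stops, so the local fraction is t = (8 − 0)/(25 − 0) = 8/25 ≈ 0.32.
R = 28 + 0.32 × (120 − 28) = 57.44 → 57
G = 40 + 0.32 × (224 − 40) = 98.88 → 99
B = 86 + 0.32 × (180 − 86) = 116.08 → 116

(57, 99, 116)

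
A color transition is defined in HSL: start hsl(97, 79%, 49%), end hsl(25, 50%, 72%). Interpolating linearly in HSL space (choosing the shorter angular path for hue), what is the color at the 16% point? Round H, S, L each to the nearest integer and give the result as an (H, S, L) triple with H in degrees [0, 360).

(85, 74, 53)

Hue arc: Δh = 25 − 97 = -72° (|Δh| ≤ 180, already the shorter path).
H = 97 + 0.16 × (-72) = 85.48 → 85°
S = 79 + 0.16 × (50 − 79) = 74.36 → 74%
L = 49 + 0.16 × (72 − 49) = 52.68 → 53%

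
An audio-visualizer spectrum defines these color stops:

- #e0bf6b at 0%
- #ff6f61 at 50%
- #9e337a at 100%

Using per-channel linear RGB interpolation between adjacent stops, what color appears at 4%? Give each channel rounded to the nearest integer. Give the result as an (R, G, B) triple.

4% lies between the 0% and 50% stops, so the local fraction is t = (4 − 0)/(50 − 0) = 4/50 ≈ 0.08.
#e0bf6b → (224, 191, 107); #ff6f61 → (255, 111, 97).
R = 224 + 0.08 × (255 − 224) = 226.48 → 226
G = 191 + 0.08 × (111 − 191) = 184.6 → 185
B = 107 + 0.08 × (97 − 107) = 106.2 → 106

(226, 185, 106)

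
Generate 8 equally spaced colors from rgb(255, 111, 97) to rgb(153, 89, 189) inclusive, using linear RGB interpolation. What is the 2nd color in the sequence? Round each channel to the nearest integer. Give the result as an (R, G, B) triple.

(240, 108, 110)

With 8 swatches and endpoints inclusive, swatch 2 sits at t = (2 − 1)/(8 − 1) = 1/7 ≈ 0.1429.
R = 255 + 0.1429 × (153 − 255) = 240.424 → 240
G = 111 + 0.1429 × (89 − 111) = 107.856 → 108
B = 97 + 0.1429 × (189 − 97) = 110.147 → 110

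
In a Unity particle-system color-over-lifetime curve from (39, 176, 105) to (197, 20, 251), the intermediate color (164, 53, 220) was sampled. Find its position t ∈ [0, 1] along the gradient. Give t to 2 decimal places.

Invert the lerp on the R channel (largest span, 158): t = (164 − 39) / (197 − 39) = 125/158 = 0.79114.
Check on G: (53 − 176)/(20 − 176) = 0.7885 ✓

0.79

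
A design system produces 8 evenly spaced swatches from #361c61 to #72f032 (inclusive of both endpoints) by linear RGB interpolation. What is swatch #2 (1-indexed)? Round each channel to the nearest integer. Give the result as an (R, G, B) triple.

With 8 swatches and endpoints inclusive, swatch 2 sits at t = (2 − 1)/(8 − 1) = 1/7 ≈ 0.1429.
#361c61 → (54, 28, 97); #72f032 → (114, 240, 50).
R = 54 + 0.1429 × (114 − 54) = 62.574 → 63
G = 28 + 0.1429 × (240 − 28) = 58.295 → 58
B = 97 + 0.1429 × (50 − 97) = 90.284 → 90

(63, 58, 90)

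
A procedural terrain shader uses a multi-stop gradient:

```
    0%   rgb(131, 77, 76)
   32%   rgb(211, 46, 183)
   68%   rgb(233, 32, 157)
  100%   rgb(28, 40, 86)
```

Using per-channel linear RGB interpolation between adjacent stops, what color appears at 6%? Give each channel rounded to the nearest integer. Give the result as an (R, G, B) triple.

6% lies between the 0% and 32% stops, so the local fraction is t = (6 − 0)/(32 − 0) = 6/32 ≈ 0.1875.
R = 131 + 0.1875 × (211 − 131) = 146 → 146
G = 77 + 0.1875 × (46 − 77) = 71.188 → 71
B = 76 + 0.1875 × (183 − 76) = 96.062 → 96

(146, 71, 96)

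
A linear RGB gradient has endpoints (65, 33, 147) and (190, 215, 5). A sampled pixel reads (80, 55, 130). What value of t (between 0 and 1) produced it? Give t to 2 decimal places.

0.12

Invert the lerp on the G channel (largest span, 182): t = (55 − 33) / (215 − 33) = 22/182 = 0.12088.
Check on R: (80 − 65)/(190 − 65) = 0.12 ✓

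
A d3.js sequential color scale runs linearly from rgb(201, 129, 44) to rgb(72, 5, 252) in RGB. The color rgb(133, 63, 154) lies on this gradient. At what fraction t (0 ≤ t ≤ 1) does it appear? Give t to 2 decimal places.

Invert the lerp on the B channel (largest span, 208): t = (154 − 44) / (252 − 44) = 110/208 = 0.52885.
Check on R: (133 − 201)/(72 − 201) = 0.5271 ✓

0.53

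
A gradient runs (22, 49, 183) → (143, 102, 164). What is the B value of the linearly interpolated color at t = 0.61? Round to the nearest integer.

171

B = 183 + 0.61 × (164 − 183) = 171.41 → 171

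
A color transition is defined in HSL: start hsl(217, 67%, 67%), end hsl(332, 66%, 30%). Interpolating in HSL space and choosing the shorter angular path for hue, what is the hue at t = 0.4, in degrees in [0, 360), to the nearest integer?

263

Hue arc: Δh = 332 − 217 = 115° (|Δh| ≤ 180, already the shorter path).
H = 217 + 0.4 × (115) = 263 → 263°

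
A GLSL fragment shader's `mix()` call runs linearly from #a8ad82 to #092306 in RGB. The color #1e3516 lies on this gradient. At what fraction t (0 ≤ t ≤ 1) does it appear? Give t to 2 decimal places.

0.87

Invert the lerp on the R channel (largest span, 159): t = (30 − 168) / (9 − 168) = -138/-159 = 0.86792.
Check on G: (53 − 173)/(35 − 173) = 0.8696 ✓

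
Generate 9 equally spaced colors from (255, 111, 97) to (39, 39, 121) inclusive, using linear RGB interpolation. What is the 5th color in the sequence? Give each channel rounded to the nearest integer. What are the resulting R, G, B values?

With 9 swatches and endpoints inclusive, swatch 5 sits at t = (5 − 1)/(9 − 1) = 4/8 ≈ 0.5.
R = 255 + 0.5 × (39 − 255) = 147 → 147
G = 111 + 0.5 × (39 − 111) = 75 → 75
B = 97 + 0.5 × (121 − 97) = 109 → 109

(147, 75, 109)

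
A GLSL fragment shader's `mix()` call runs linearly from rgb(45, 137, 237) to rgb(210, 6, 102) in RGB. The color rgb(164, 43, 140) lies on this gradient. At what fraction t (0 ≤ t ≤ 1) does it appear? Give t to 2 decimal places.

Invert the lerp on the R channel (largest span, 165): t = (164 − 45) / (210 − 45) = 119/165 = 0.72121.
Check on G: (43 − 137)/(6 − 137) = 0.7176 ✓

0.72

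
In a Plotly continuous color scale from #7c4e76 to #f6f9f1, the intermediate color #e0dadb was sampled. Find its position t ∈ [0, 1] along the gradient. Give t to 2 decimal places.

Invert the lerp on the G channel (largest span, 171): t = (218 − 78) / (249 − 78) = 140/171 = 0.81871.
Check on R: (224 − 124)/(246 − 124) = 0.8197 ✓

0.82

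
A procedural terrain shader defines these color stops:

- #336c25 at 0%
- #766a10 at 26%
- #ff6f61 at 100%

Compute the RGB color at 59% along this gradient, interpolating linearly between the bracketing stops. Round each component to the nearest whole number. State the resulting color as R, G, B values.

(179, 108, 52)

59% lies between the 26% and 100% stops, so the local fraction is t = (59 − 26)/(100 − 26) = 33/74 ≈ 0.4459.
#766a10 → (118, 106, 16); #ff6f61 → (255, 111, 97).
R = 118 + 0.4459 × (255 − 118) = 179.088 → 179
G = 106 + 0.4459 × (111 − 106) = 108.23 → 108
B = 16 + 0.4459 × (97 − 16) = 52.118 → 52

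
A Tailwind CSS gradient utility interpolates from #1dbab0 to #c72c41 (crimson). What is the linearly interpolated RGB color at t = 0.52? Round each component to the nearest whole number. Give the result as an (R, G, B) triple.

#1dbab0 → (29, 186, 176); #c72c41 → (199, 44, 65).
R = 29 + 0.52 × (199 − 29) = 29 + 0.52 × 170 = 117.4 → 117
G = 186 + 0.52 × (44 − 186) = 186 + 0.52 × -142 = 112.16 → 112
B = 176 + 0.52 × (65 − 176) = 176 + 0.52 × -111 = 118.28 → 118
So the blended color is (117, 112, 118), about #757076.

(117, 112, 118)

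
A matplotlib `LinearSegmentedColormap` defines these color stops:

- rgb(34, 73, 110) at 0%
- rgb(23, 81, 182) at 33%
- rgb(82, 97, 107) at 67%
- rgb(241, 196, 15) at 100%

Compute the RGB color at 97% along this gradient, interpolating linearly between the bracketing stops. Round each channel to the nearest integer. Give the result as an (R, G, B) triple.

(227, 187, 23)

97% lies between the 67% and 100% stops, so the local fraction is t = (97 − 67)/(100 − 67) = 30/33 ≈ 0.9091.
R = 82 + 0.9091 × (241 − 82) = 226.547 → 227
G = 97 + 0.9091 × (196 − 97) = 187.001 → 187
B = 107 + 0.9091 × (15 − 107) = 23.363 → 23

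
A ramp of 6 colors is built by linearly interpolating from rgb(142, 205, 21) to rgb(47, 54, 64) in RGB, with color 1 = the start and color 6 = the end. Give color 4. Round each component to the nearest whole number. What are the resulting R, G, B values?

With 6 swatches and endpoints inclusive, swatch 4 sits at t = (4 − 1)/(6 − 1) = 3/5 ≈ 0.6.
R = 142 + 0.6 × (47 − 142) = 85 → 85
G = 205 + 0.6 × (54 − 205) = 114.4 → 114
B = 21 + 0.6 × (64 − 21) = 46.8 → 47

(85, 114, 47)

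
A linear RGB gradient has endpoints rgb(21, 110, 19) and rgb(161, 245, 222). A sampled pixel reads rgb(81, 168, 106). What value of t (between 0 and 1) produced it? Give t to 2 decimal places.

0.43

Invert the lerp on the B channel (largest span, 203): t = (106 − 19) / (222 − 19) = 87/203 = 0.42857.
Check on R: (81 − 21)/(161 − 21) = 0.4286 ✓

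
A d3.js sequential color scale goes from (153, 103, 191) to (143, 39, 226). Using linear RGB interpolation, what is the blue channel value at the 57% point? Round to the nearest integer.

211

B = 191 + 0.57 × (226 − 191) = 210.95 → 211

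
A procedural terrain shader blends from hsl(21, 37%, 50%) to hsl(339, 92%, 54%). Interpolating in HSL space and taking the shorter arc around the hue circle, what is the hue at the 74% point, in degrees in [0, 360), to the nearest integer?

Hue: 339 − 21 = 318°, but |318| > 180 so the shorter arc goes the other way: Δh = 318 − 360 = -42°.
H = 21 + 0.74 × (-42) = -10.08 → -10 → -10 mod 360 = 350°

350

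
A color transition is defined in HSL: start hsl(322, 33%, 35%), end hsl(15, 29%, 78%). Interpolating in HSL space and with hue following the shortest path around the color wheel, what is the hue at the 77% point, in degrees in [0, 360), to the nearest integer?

3

Hue: 15 − 322 = -307°, but |-307| > 180 so the shorter arc goes the other way: Δh = -307 + 360 = 53°.
H = 322 + 0.77 × (53) = 362.81 → 363 → 363 mod 360 = 3°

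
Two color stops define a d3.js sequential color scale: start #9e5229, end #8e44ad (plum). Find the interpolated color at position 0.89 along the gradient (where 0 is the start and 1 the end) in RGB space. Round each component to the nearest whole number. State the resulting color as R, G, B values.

(144, 70, 158)

#9e5229 → (158, 82, 41); #8e44ad → (142, 68, 173).
R = 158 + 0.89 × (142 − 158) = 158 + 0.89 × -16 = 143.76 → 144
G = 82 + 0.89 × (68 − 82) = 82 + 0.89 × -14 = 69.54 → 70
B = 41 + 0.89 × (173 − 41) = 41 + 0.89 × 132 = 158.48 → 158
So the blended color is (144, 70, 158), about #90469e.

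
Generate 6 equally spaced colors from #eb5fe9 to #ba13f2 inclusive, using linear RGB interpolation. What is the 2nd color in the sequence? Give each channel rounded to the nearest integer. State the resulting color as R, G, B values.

With 6 swatches and endpoints inclusive, swatch 2 sits at t = (2 − 1)/(6 − 1) = 1/5 ≈ 0.2.
#eb5fe9 → (235, 95, 233); #ba13f2 → (186, 19, 242).
R = 235 + 0.2 × (186 − 235) = 225.2 → 225
G = 95 + 0.2 × (19 − 95) = 79.8 → 80
B = 233 + 0.2 × (242 − 233) = 234.8 → 235

(225, 80, 235)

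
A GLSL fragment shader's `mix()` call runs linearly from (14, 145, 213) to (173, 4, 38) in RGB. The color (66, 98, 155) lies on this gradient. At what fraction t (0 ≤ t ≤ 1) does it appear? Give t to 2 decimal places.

0.33

Invert the lerp on the B channel (largest span, 175): t = (155 − 213) / (38 − 213) = -58/-175 = 0.33143.
Check on R: (66 − 14)/(173 − 14) = 0.327 ✓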